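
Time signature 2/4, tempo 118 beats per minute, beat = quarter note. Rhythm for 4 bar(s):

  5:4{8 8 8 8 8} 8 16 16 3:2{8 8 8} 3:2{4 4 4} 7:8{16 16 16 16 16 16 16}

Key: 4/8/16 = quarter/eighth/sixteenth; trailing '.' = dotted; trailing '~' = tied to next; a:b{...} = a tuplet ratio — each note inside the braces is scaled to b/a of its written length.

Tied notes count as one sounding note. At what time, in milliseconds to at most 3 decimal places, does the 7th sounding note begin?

note 7 onset = 5/2b = 1271.186ms

1. 0.0ms @ 0 + 203.39ms (2/5)
2. 203.39ms @ 2/5 + 203.39ms (2/5)
3. 406.78ms @ 4/5 + 203.39ms (2/5)
4. 610.169ms @ 6/5 + 203.39ms (2/5)
5. 813.559ms @ 8/5 + 203.39ms (2/5)
6. 1016.949ms @ 2 + 254.237ms (1/2)
7. 1271.186ms @ 5/2 + 127.119ms (1/4)
8. 1398.305ms @ 11/4 + 127.119ms (1/4)
9. 1525.424ms @ 3 + 169.492ms (1/3)
10. 1694.915ms @ 10/3 + 169.492ms (1/3)
11. 1864.407ms @ 11/3 + 169.492ms (1/3)
12. 2033.898ms @ 4 + 338.983ms (2/3)
13. 2372.881ms @ 14/3 + 338.983ms (2/3)
14. 2711.864ms @ 16/3 + 338.983ms (2/3)
15. 3050.847ms @ 6 + 145.278ms (2/7)
16. 3196.126ms @ 44/7 + 145.278ms (2/7)
17. 3341.404ms @ 46/7 + 145.278ms (2/7)
18. 3486.683ms @ 48/7 + 145.278ms (2/7)
19. 3631.961ms @ 50/7 + 145.278ms (2/7)
20. 3777.24ms @ 52/7 + 145.278ms (2/7)
21. 3922.518ms @ 54/7 + 145.278ms (2/7)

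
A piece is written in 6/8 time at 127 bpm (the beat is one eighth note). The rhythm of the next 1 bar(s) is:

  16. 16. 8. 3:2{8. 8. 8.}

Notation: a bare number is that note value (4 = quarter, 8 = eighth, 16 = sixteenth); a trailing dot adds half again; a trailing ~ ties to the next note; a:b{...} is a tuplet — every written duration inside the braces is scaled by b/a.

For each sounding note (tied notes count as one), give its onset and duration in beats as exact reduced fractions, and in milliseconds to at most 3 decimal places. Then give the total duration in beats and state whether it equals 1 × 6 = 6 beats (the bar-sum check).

1) 0.0ms=0b +354.331ms=3/4b
2) 354.331ms=3/4b +354.331ms=3/4b
3) 708.661ms=3/2b +708.661ms=3/2b
4) 1417.323ms=3b +472.441ms=1b
5) 1889.764ms=4b +472.441ms=1b
6) 2362.205ms=5b +472.441ms=1b
Σ=6b of 6 (127bpm 6/8) — PASS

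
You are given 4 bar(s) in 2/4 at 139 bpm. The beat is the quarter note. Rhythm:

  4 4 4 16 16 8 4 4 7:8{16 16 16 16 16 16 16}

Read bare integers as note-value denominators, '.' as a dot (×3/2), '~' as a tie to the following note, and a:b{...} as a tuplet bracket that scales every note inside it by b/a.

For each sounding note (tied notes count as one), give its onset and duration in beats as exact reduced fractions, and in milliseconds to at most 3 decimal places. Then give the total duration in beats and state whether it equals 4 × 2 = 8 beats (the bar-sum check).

1) 0.0ms=0b +431.655ms=1b
2) 431.655ms=1b +431.655ms=1b
3) 863.309ms=2b +431.655ms=1b
4) 1294.964ms=3b +107.914ms=1/4b
5) 1402.878ms=13/4b +107.914ms=1/4b
6) 1510.791ms=7/2b +215.827ms=1/2b
7) 1726.619ms=4b +431.655ms=1b
8) 2158.273ms=5b +431.655ms=1b
9) 2589.928ms=6b +123.33ms=2/7b
10) 2713.258ms=44/7b +123.33ms=2/7b
11) 2836.588ms=46/7b +123.33ms=2/7b
12) 2959.918ms=48/7b +123.33ms=2/7b
13) 3083.248ms=50/7b +123.33ms=2/7b
14) 3206.578ms=52/7b +123.33ms=2/7b
15) 3329.908ms=54/7b +123.33ms=2/7b
Σ=8b of 8 (139bpm 2/4) — PASS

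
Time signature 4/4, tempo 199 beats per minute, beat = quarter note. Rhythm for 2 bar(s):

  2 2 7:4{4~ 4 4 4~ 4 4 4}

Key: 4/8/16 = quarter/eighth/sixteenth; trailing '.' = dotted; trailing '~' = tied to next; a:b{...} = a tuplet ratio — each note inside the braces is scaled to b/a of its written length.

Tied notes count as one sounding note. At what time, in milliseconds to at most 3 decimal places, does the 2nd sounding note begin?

note 2 onset = 2b = 603.015ms

1. 0.0ms @ 0 + 603.015ms (2)
2. 603.015ms @ 2 + 603.015ms (2)
3. 1206.03ms @ 4 + 344.58ms (8/7)
4. 1550.61ms @ 36/7 + 172.29ms (4/7)
5. 1722.9ms @ 40/7 + 344.58ms (8/7)
6. 2067.48ms @ 48/7 + 172.29ms (4/7)
7. 2239.77ms @ 52/7 + 172.29ms (4/7)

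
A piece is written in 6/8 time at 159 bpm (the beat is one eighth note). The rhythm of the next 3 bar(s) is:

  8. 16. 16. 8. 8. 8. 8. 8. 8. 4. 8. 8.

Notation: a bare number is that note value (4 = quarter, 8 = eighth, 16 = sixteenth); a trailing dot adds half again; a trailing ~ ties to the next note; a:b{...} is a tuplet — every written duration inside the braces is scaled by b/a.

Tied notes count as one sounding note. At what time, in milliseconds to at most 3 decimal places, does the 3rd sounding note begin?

note 3 onset = 9/4b = 849.057ms

1. 0.0ms @ 0 + 566.038ms (3/2)
2. 566.038ms @ 3/2 + 283.019ms (3/4)
3. 849.057ms @ 9/4 + 283.019ms (3/4)
4. 1132.075ms @ 3 + 566.038ms (3/2)
5. 1698.113ms @ 9/2 + 566.038ms (3/2)
6. 2264.151ms @ 6 + 566.038ms (3/2)
7. 2830.189ms @ 15/2 + 566.038ms (3/2)
8. 3396.226ms @ 9 + 566.038ms (3/2)
9. 3962.264ms @ 21/2 + 566.038ms (3/2)
10. 4528.302ms @ 12 + 1132.075ms (3)
11. 5660.377ms @ 15 + 566.038ms (3/2)
12. 6226.415ms @ 33/2 + 566.038ms (3/2)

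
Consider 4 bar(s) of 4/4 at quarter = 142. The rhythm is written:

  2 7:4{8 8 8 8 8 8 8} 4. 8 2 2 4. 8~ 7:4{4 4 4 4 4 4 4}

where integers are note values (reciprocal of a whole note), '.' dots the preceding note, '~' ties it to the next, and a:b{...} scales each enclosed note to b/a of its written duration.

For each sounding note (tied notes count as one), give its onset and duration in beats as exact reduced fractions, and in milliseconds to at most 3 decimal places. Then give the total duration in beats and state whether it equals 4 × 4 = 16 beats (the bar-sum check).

1) 0.0ms=0b +845.07ms=2b
2) 845.07ms=2b +120.724ms=2/7b
3) 965.795ms=16/7b +120.724ms=2/7b
4) 1086.519ms=18/7b +120.724ms=2/7b
5) 1207.243ms=20/7b +120.724ms=2/7b
6) 1327.968ms=22/7b +120.724ms=2/7b
7) 1448.692ms=24/7b +120.724ms=2/7b
8) 1569.416ms=26/7b +120.724ms=2/7b
9) 1690.141ms=4b +633.803ms=3/2b
10) 2323.944ms=11/2b +211.268ms=1/2b
11) 2535.211ms=6b +845.07ms=2b
12) 3380.282ms=8b +845.07ms=2b
13) 4225.352ms=10b +633.803ms=3/2b
14) 4859.155ms=23/2b +452.716ms=15/14b
15) 5311.871ms=88/7b +241.449ms=4/7b
16) 5553.32ms=92/7b +241.449ms=4/7b
17) 5794.769ms=96/7b +241.449ms=4/7b
18) 6036.217ms=100/7b +241.449ms=4/7b
19) 6277.666ms=104/7b +241.449ms=4/7b
20) 6519.115ms=108/7b +241.449ms=4/7b
Σ=16b of 16 (142bpm 4/4) — PASS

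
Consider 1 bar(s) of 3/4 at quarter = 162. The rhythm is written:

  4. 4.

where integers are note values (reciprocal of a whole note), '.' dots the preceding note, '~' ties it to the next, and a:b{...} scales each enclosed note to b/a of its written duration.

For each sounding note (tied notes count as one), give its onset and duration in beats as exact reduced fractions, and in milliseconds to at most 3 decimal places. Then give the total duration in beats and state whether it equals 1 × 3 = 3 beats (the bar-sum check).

1) 0.0ms=0b +555.556ms=3/2b
2) 555.556ms=3/2b +555.556ms=3/2b
Σ=3b of 3 (162bpm 3/4) — PASS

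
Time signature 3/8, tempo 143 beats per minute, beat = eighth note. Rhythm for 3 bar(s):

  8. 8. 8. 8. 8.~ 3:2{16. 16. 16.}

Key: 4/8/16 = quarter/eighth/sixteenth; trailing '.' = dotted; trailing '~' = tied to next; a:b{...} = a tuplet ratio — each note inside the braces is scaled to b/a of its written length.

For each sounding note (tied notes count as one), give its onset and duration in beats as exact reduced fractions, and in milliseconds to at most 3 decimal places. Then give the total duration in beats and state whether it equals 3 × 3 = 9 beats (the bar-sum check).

1) 0.0ms=0b +629.371ms=3/2b
2) 629.371ms=3/2b +629.371ms=3/2b
3) 1258.741ms=3b +629.371ms=3/2b
4) 1888.112ms=9/2b +629.371ms=3/2b
5) 2517.483ms=6b +839.161ms=2b
6) 3356.643ms=8b +209.79ms=1/2b
7) 3566.434ms=17/2b +209.79ms=1/2b
Σ=9b of 9 (143bpm 3/8) — PASS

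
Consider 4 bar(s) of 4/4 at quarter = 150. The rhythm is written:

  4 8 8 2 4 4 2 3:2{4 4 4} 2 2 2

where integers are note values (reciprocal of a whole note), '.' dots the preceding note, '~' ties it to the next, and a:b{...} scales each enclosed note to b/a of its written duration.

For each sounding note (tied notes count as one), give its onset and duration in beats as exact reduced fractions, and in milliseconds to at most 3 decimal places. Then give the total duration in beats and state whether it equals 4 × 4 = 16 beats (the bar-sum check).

1) 0.0ms=0b +400.0ms=1b
2) 400.0ms=1b +200.0ms=1/2b
3) 600.0ms=3/2b +200.0ms=1/2b
4) 800.0ms=2b +800.0ms=2b
5) 1600.0ms=4b +400.0ms=1b
6) 2000.0ms=5b +400.0ms=1b
7) 2400.0ms=6b +800.0ms=2b
8) 3200.0ms=8b +266.667ms=2/3b
9) 3466.667ms=26/3b +266.667ms=2/3b
10) 3733.333ms=28/3b +266.667ms=2/3b
11) 4000.0ms=10b +800.0ms=2b
12) 4800.0ms=12b +800.0ms=2b
13) 5600.0ms=14b +800.0ms=2b
Σ=16b of 16 (150bpm 4/4) — PASS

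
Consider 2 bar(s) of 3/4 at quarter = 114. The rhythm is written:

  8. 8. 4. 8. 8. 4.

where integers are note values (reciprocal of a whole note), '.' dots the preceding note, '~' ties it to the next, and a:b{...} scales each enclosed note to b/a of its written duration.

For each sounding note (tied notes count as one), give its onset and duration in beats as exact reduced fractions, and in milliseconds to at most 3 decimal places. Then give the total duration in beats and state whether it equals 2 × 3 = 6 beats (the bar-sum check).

1) 0.0ms=0b +394.737ms=3/4b
2) 394.737ms=3/4b +394.737ms=3/4b
3) 789.474ms=3/2b +789.474ms=3/2b
4) 1578.947ms=3b +394.737ms=3/4b
5) 1973.684ms=15/4b +394.737ms=3/4b
6) 2368.421ms=9/2b +789.474ms=3/2b
Σ=6b of 6 (114bpm 3/4) — PASS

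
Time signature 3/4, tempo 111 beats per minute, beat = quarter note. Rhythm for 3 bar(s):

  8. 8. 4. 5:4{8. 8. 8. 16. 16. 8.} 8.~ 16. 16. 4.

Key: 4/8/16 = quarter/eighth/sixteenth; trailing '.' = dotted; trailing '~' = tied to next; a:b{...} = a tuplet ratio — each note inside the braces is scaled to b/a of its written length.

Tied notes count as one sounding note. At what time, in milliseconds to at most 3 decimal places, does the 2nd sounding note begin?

note 2 onset = 3/4b = 405.405ms

1. 0.0ms @ 0 + 405.405ms (3/4)
2. 405.405ms @ 3/4 + 405.405ms (3/4)
3. 810.811ms @ 3/2 + 810.811ms (3/2)
4. 1621.622ms @ 3 + 324.324ms (3/5)
5. 1945.946ms @ 18/5 + 324.324ms (3/5)
6. 2270.27ms @ 21/5 + 324.324ms (3/5)
7. 2594.595ms @ 24/5 + 162.162ms (3/10)
8. 2756.757ms @ 51/10 + 162.162ms (3/10)
9. 2918.919ms @ 27/5 + 324.324ms (3/5)
10. 3243.243ms @ 6 + 608.108ms (9/8)
11. 3851.351ms @ 57/8 + 202.703ms (3/8)
12. 4054.054ms @ 15/2 + 810.811ms (3/2)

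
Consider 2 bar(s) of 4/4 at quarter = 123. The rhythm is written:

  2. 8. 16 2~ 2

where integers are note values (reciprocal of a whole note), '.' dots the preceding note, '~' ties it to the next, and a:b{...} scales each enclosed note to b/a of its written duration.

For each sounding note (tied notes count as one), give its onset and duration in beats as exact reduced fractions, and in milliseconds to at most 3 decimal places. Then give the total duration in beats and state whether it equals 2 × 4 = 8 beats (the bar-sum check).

1) 0.0ms=0b +1463.415ms=3b
2) 1463.415ms=3b +365.854ms=3/4b
3) 1829.268ms=15/4b +121.951ms=1/4b
4) 1951.22ms=4b +1951.22ms=4b
Σ=8b of 8 (123bpm 4/4) — PASS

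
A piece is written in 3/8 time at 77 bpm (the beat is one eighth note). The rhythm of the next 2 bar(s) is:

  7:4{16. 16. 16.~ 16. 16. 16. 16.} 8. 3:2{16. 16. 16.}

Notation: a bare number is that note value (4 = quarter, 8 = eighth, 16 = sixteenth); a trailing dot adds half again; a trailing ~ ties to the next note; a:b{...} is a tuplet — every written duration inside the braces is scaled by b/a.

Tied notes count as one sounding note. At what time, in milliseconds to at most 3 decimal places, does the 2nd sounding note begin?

1. 0.0ms @ 0 + 333.952ms (3/7)
2. 333.952ms @ 3/7 + 333.952ms (3/7)
3. 667.904ms @ 6/7 + 667.904ms (6/7)
4. 1335.807ms @ 12/7 + 333.952ms (3/7)
5. 1669.759ms @ 15/7 + 333.952ms (3/7)
6. 2003.711ms @ 18/7 + 333.952ms (3/7)
7. 2337.662ms @ 3 + 1168.831ms (3/2)
8. 3506.494ms @ 9/2 + 389.61ms (1/2)
9. 3896.104ms @ 5 + 389.61ms (1/2)
10. 4285.714ms @ 11/2 + 389.61ms (1/2)

note 2 onset = 3/7b = 333.952ms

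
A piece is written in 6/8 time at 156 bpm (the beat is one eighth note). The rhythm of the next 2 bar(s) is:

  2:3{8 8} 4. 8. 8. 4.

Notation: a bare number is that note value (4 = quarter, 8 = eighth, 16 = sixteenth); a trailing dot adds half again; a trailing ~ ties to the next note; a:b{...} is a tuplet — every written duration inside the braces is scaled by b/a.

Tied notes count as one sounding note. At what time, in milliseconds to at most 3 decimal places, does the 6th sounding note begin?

note 6 onset = 9b = 3461.538ms

1. 0.0ms @ 0 + 576.923ms (3/2)
2. 576.923ms @ 3/2 + 576.923ms (3/2)
3. 1153.846ms @ 3 + 1153.846ms (3)
4. 2307.692ms @ 6 + 576.923ms (3/2)
5. 2884.615ms @ 15/2 + 576.923ms (3/2)
6. 3461.538ms @ 9 + 1153.846ms (3)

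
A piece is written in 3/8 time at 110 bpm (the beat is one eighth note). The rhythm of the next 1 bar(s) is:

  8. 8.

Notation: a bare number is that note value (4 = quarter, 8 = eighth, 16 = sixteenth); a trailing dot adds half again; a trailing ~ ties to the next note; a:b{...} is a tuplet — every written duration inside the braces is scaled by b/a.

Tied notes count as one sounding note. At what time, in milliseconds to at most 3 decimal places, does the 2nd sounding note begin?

1. 0.0ms @ 0 + 818.182ms (3/2)
2. 818.182ms @ 3/2 + 818.182ms (3/2)

note 2 onset = 3/2b = 818.182ms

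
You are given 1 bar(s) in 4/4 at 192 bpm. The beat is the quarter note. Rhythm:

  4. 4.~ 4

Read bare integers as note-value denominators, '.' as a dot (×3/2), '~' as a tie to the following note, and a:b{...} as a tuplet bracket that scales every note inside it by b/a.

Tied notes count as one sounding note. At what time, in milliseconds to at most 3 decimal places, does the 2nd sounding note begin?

note 2 onset = 3/2b = 468.75ms

1. 0.0ms @ 0 + 468.75ms (3/2)
2. 468.75ms @ 3/2 + 781.25ms (5/2)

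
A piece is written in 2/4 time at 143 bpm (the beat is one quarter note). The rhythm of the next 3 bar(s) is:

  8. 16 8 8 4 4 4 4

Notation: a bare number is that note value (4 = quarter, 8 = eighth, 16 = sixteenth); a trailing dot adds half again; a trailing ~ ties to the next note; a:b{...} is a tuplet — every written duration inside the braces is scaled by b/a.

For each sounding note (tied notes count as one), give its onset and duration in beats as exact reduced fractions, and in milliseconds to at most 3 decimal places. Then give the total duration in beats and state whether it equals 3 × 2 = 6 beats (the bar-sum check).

1) 0.0ms=0b +314.685ms=3/4b
2) 314.685ms=3/4b +104.895ms=1/4b
3) 419.58ms=1b +209.79ms=1/2b
4) 629.371ms=3/2b +209.79ms=1/2b
5) 839.161ms=2b +419.58ms=1b
6) 1258.741ms=3b +419.58ms=1b
7) 1678.322ms=4b +419.58ms=1b
8) 2097.902ms=5b +419.58ms=1b
Σ=6b of 6 (143bpm 2/4) — PASS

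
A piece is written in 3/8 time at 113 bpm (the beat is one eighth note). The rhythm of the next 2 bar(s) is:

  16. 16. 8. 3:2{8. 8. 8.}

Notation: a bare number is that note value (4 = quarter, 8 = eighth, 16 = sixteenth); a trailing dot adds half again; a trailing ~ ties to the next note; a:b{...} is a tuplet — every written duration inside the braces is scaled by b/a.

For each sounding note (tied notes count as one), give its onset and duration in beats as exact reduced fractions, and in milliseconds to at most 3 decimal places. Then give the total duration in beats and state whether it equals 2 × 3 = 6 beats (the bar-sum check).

1) 0.0ms=0b +398.23ms=3/4b
2) 398.23ms=3/4b +398.23ms=3/4b
3) 796.46ms=3/2b +796.46ms=3/2b
4) 1592.92ms=3b +530.973ms=1b
5) 2123.894ms=4b +530.973ms=1b
6) 2654.867ms=5b +530.973ms=1b
Σ=6b of 6 (113bpm 3/8) — PASS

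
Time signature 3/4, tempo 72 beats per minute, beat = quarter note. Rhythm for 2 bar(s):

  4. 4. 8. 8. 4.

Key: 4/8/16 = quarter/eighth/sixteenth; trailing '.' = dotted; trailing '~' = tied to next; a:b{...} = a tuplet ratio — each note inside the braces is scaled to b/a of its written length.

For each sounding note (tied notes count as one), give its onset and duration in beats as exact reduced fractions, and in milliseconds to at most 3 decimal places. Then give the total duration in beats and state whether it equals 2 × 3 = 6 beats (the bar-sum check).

1) 0.0ms=0b +1250.0ms=3/2b
2) 1250.0ms=3/2b +1250.0ms=3/2b
3) 2500.0ms=3b +625.0ms=3/4b
4) 3125.0ms=15/4b +625.0ms=3/4b
5) 3750.0ms=9/2b +1250.0ms=3/2b
Σ=6b of 6 (72bpm 3/4) — PASS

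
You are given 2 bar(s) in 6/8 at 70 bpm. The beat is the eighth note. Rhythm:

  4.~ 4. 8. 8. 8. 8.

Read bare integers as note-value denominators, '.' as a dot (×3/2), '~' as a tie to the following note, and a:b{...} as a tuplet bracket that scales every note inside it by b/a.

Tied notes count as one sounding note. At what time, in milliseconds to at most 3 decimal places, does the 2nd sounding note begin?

note 2 onset = 6b = 5142.857ms

1. 0.0ms @ 0 + 5142.857ms (6)
2. 5142.857ms @ 6 + 1285.714ms (3/2)
3. 6428.571ms @ 15/2 + 1285.714ms (3/2)
4. 7714.286ms @ 9 + 1285.714ms (3/2)
5. 9000.0ms @ 21/2 + 1285.714ms (3/2)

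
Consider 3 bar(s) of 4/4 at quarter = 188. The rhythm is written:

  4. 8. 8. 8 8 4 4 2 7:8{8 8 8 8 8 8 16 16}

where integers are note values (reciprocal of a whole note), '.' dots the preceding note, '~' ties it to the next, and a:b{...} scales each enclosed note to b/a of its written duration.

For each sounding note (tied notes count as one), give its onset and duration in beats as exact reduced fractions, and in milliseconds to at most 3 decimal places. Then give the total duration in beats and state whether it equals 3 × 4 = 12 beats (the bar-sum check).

1) 0.0ms=0b +478.723ms=3/2b
2) 478.723ms=3/2b +239.362ms=3/4b
3) 718.085ms=9/4b +239.362ms=3/4b
4) 957.447ms=3b +159.574ms=1/2b
5) 1117.021ms=7/2b +159.574ms=1/2b
6) 1276.596ms=4b +319.149ms=1b
7) 1595.745ms=5b +319.149ms=1b
8) 1914.894ms=6b +638.298ms=2b
9) 2553.191ms=8b +182.371ms=4/7b
10) 2735.562ms=60/7b +182.371ms=4/7b
11) 2917.933ms=64/7b +182.371ms=4/7b
12) 3100.304ms=68/7b +182.371ms=4/7b
13) 3282.675ms=72/7b +182.371ms=4/7b
14) 3465.046ms=76/7b +182.371ms=4/7b
15) 3647.416ms=80/7b +91.185ms=2/7b
16) 3738.602ms=82/7b +91.185ms=2/7b
Σ=12b of 12 (188bpm 4/4) — PASS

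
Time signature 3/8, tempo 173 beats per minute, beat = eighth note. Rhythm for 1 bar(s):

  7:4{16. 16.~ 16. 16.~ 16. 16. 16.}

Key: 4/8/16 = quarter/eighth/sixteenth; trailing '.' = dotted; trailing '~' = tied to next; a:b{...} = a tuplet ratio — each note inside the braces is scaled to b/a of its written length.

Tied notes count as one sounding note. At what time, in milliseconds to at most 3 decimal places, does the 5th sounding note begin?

note 5 onset = 18/7b = 891.825ms

1. 0.0ms @ 0 + 148.637ms (3/7)
2. 148.637ms @ 3/7 + 297.275ms (6/7)
3. 445.912ms @ 9/7 + 297.275ms (6/7)
4. 743.187ms @ 15/7 + 148.637ms (3/7)
5. 891.825ms @ 18/7 + 148.637ms (3/7)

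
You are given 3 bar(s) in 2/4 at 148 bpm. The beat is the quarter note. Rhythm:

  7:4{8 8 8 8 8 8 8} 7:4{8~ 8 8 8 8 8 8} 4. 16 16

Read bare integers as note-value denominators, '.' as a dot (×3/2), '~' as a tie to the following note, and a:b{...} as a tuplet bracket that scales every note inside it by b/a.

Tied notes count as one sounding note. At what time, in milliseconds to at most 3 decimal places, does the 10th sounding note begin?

1. 0.0ms @ 0 + 115.83ms (2/7)
2. 115.83ms @ 2/7 + 115.83ms (2/7)
3. 231.66ms @ 4/7 + 115.83ms (2/7)
4. 347.49ms @ 6/7 + 115.83ms (2/7)
5. 463.32ms @ 8/7 + 115.83ms (2/7)
6. 579.151ms @ 10/7 + 115.83ms (2/7)
7. 694.981ms @ 12/7 + 115.83ms (2/7)
8. 810.811ms @ 2 + 231.66ms (4/7)
9. 1042.471ms @ 18/7 + 115.83ms (2/7)
10. 1158.301ms @ 20/7 + 115.83ms (2/7)
11. 1274.131ms @ 22/7 + 115.83ms (2/7)
12. 1389.961ms @ 24/7 + 115.83ms (2/7)
13. 1505.792ms @ 26/7 + 115.83ms (2/7)
14. 1621.622ms @ 4 + 608.108ms (3/2)
15. 2229.73ms @ 11/2 + 101.351ms (1/4)
16. 2331.081ms @ 23/4 + 101.351ms (1/4)

note 10 onset = 20/7b = 1158.301ms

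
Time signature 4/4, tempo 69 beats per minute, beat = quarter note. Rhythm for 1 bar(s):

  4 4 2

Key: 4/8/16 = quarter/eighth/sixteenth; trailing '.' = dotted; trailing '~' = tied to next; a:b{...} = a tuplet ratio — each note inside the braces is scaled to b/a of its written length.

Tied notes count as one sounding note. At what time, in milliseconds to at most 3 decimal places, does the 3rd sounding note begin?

note 3 onset = 2b = 1739.13ms

1. 0.0ms @ 0 + 869.565ms (1)
2. 869.565ms @ 1 + 869.565ms (1)
3. 1739.13ms @ 2 + 1739.13ms (2)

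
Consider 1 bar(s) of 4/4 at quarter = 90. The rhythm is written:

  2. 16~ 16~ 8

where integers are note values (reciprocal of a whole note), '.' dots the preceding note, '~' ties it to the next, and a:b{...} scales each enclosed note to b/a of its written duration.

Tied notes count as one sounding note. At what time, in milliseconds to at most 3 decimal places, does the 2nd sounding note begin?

1. 0.0ms @ 0 + 2000.0ms (3)
2. 2000.0ms @ 3 + 666.667ms (1)

note 2 onset = 3b = 2000.0ms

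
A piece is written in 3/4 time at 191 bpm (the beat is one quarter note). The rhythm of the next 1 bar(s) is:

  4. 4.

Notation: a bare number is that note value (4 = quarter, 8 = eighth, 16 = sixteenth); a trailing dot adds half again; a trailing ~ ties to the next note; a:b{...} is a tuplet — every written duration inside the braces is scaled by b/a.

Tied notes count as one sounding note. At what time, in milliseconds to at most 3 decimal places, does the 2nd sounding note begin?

1. 0.0ms @ 0 + 471.204ms (3/2)
2. 471.204ms @ 3/2 + 471.204ms (3/2)

note 2 onset = 3/2b = 471.204ms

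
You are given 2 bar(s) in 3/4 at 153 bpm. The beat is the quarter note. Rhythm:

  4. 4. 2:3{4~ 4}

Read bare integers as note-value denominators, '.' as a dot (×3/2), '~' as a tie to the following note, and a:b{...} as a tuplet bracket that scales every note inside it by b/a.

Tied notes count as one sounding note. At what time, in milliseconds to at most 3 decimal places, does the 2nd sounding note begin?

1. 0.0ms @ 0 + 588.235ms (3/2)
2. 588.235ms @ 3/2 + 588.235ms (3/2)
3. 1176.471ms @ 3 + 1176.471ms (3)

note 2 onset = 3/2b = 588.235ms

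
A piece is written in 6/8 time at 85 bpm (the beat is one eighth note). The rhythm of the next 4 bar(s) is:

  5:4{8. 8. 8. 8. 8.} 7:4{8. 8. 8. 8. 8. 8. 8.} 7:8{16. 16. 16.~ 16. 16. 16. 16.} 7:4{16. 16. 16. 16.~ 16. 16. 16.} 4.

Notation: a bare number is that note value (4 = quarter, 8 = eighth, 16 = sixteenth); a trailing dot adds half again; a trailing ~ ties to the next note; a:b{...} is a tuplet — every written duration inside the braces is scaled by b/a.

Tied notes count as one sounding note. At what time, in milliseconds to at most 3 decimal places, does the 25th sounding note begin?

note 25 onset = 21b = 14823.529ms

1. 0.0ms @ 0 + 847.059ms (6/5)
2. 847.059ms @ 6/5 + 847.059ms (6/5)
3. 1694.118ms @ 12/5 + 847.059ms (6/5)
4. 2541.176ms @ 18/5 + 847.059ms (6/5)
5. 3388.235ms @ 24/5 + 847.059ms (6/5)
6. 4235.294ms @ 6 + 605.042ms (6/7)
7. 4840.336ms @ 48/7 + 605.042ms (6/7)
8. 5445.378ms @ 54/7 + 605.042ms (6/7)
9. 6050.42ms @ 60/7 + 605.042ms (6/7)
10. 6655.462ms @ 66/7 + 605.042ms (6/7)
11. 7260.504ms @ 72/7 + 605.042ms (6/7)
12. 7865.546ms @ 78/7 + 605.042ms (6/7)
13. 8470.588ms @ 12 + 605.042ms (6/7)
14. 9075.63ms @ 90/7 + 605.042ms (6/7)
15. 9680.672ms @ 96/7 + 1210.084ms (12/7)
16. 10890.756ms @ 108/7 + 605.042ms (6/7)
17. 11495.798ms @ 114/7 + 605.042ms (6/7)
18. 12100.84ms @ 120/7 + 605.042ms (6/7)
19. 12705.882ms @ 18 + 302.521ms (3/7)
20. 13008.403ms @ 129/7 + 302.521ms (3/7)
21. 13310.924ms @ 132/7 + 302.521ms (3/7)
22. 13613.445ms @ 135/7 + 605.042ms (6/7)
23. 14218.487ms @ 141/7 + 302.521ms (3/7)
24. 14521.008ms @ 144/7 + 302.521ms (3/7)
25. 14823.529ms @ 21 + 2117.647ms (3)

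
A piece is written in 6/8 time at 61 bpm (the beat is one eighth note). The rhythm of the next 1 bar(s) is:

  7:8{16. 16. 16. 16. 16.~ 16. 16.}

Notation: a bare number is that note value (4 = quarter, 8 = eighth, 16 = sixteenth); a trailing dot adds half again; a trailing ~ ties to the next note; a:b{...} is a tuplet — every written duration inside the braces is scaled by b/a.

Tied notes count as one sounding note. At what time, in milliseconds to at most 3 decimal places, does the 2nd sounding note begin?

note 2 onset = 6/7b = 843.091ms

1. 0.0ms @ 0 + 843.091ms (6/7)
2. 843.091ms @ 6/7 + 843.091ms (6/7)
3. 1686.183ms @ 12/7 + 843.091ms (6/7)
4. 2529.274ms @ 18/7 + 843.091ms (6/7)
5. 3372.365ms @ 24/7 + 1686.183ms (12/7)
6. 5058.548ms @ 36/7 + 843.091ms (6/7)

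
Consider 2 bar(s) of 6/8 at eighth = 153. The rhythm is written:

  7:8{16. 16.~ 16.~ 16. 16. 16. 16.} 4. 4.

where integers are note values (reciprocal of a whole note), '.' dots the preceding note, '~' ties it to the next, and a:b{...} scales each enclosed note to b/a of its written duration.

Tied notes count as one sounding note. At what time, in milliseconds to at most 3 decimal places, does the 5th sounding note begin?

1. 0.0ms @ 0 + 336.134ms (6/7)
2. 336.134ms @ 6/7 + 1008.403ms (18/7)
3. 1344.538ms @ 24/7 + 336.134ms (6/7)
4. 1680.672ms @ 30/7 + 336.134ms (6/7)
5. 2016.807ms @ 36/7 + 336.134ms (6/7)
6. 2352.941ms @ 6 + 1176.471ms (3)
7. 3529.412ms @ 9 + 1176.471ms (3)

note 5 onset = 36/7b = 2016.807ms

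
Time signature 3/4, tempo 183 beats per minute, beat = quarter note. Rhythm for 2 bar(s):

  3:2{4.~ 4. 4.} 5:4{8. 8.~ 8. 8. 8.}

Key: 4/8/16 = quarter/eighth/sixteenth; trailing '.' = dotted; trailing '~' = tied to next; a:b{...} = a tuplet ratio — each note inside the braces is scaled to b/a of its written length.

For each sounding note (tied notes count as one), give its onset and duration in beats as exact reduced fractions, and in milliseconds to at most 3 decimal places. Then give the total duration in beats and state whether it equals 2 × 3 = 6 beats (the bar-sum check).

1) 0.0ms=0b +655.738ms=2b
2) 655.738ms=2b +327.869ms=1b
3) 983.607ms=3b +196.721ms=3/5b
4) 1180.328ms=18/5b +393.443ms=6/5b
5) 1573.77ms=24/5b +196.721ms=3/5b
6) 1770.492ms=27/5b +196.721ms=3/5b
Σ=6b of 6 (183bpm 3/4) — PASS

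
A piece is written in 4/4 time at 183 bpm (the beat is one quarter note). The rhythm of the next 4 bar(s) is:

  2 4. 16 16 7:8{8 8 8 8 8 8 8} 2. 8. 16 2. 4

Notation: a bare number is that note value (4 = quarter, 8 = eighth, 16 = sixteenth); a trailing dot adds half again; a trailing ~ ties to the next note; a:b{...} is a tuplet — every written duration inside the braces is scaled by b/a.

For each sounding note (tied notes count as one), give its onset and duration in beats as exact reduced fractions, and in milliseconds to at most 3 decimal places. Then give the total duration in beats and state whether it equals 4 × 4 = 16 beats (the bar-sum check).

1) 0.0ms=0b +655.738ms=2b
2) 655.738ms=2b +491.803ms=3/2b
3) 1147.541ms=7/2b +81.967ms=1/4b
4) 1229.508ms=15/4b +81.967ms=1/4b
5) 1311.475ms=4b +187.354ms=4/7b
6) 1498.829ms=32/7b +187.354ms=4/7b
7) 1686.183ms=36/7b +187.354ms=4/7b
8) 1873.536ms=40/7b +187.354ms=4/7b
9) 2060.89ms=44/7b +187.354ms=4/7b
10) 2248.244ms=48/7b +187.354ms=4/7b
11) 2435.597ms=52/7b +187.354ms=4/7b
12) 2622.951ms=8b +983.607ms=3b
13) 3606.557ms=11b +245.902ms=3/4b
14) 3852.459ms=47/4b +81.967ms=1/4b
15) 3934.426ms=12b +983.607ms=3b
16) 4918.033ms=15b +327.869ms=1b
Σ=16b of 16 (183bpm 4/4) — PASS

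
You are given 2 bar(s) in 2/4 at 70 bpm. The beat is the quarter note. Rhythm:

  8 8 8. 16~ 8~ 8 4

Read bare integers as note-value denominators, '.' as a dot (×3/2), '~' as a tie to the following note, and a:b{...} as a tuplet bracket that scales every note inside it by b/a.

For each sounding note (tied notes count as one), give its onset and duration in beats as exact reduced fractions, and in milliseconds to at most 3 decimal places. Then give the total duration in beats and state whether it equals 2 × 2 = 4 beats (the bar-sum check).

1) 0.0ms=0b +428.571ms=1/2b
2) 428.571ms=1/2b +428.571ms=1/2b
3) 857.143ms=1b +642.857ms=3/4b
4) 1500.0ms=7/4b +1071.429ms=5/4b
5) 2571.429ms=3b +857.143ms=1b
Σ=4b of 4 (70bpm 2/4) — PASS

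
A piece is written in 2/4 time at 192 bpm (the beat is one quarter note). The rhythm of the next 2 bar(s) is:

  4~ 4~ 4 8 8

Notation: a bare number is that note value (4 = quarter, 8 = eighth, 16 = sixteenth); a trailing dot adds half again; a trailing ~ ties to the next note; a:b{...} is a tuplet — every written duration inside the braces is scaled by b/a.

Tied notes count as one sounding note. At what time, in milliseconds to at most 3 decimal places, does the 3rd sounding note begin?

note 3 onset = 7/2b = 1093.75ms

1. 0.0ms @ 0 + 937.5ms (3)
2. 937.5ms @ 3 + 156.25ms (1/2)
3. 1093.75ms @ 7/2 + 156.25ms (1/2)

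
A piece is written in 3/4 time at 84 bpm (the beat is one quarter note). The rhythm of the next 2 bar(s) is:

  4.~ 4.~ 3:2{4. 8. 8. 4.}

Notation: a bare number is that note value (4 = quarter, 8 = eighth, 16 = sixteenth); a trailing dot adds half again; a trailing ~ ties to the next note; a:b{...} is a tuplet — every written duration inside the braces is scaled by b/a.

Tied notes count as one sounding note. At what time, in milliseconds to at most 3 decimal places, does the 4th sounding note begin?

1. 0.0ms @ 0 + 2857.143ms (4)
2. 2857.143ms @ 4 + 357.143ms (1/2)
3. 3214.286ms @ 9/2 + 357.143ms (1/2)
4. 3571.429ms @ 5 + 714.286ms (1)

note 4 onset = 5b = 3571.429ms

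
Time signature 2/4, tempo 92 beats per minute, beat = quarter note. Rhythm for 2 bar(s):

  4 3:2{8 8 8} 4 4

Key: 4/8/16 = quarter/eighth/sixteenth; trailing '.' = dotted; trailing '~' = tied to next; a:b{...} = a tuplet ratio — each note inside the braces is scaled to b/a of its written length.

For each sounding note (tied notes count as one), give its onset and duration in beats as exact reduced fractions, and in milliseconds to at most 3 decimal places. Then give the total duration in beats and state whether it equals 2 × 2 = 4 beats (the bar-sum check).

1) 0.0ms=0b +652.174ms=1b
2) 652.174ms=1b +217.391ms=1/3b
3) 869.565ms=4/3b +217.391ms=1/3b
4) 1086.957ms=5/3b +217.391ms=1/3b
5) 1304.348ms=2b +652.174ms=1b
6) 1956.522ms=3b +652.174ms=1b
Σ=4b of 4 (92bpm 2/4) — PASS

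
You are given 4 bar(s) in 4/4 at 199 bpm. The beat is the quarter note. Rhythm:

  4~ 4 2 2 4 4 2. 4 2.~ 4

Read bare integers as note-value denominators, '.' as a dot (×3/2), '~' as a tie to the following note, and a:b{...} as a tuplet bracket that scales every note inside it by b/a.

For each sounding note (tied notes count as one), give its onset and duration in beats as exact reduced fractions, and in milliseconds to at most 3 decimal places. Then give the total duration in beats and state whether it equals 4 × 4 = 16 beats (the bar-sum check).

1) 0.0ms=0b +603.015ms=2b
2) 603.015ms=2b +603.015ms=2b
3) 1206.03ms=4b +603.015ms=2b
4) 1809.045ms=6b +301.508ms=1b
5) 2110.553ms=7b +301.508ms=1b
6) 2412.06ms=8b +904.523ms=3b
7) 3316.583ms=11b +301.508ms=1b
8) 3618.09ms=12b +1206.03ms=4b
Σ=16b of 16 (199bpm 4/4) — PASS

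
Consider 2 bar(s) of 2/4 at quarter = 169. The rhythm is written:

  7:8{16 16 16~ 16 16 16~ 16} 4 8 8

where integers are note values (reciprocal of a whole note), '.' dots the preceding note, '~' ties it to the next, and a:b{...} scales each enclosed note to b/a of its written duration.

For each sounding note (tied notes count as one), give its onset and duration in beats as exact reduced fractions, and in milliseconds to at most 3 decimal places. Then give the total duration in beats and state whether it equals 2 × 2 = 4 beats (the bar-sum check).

1) 0.0ms=0b +101.437ms=2/7b
2) 101.437ms=2/7b +101.437ms=2/7b
3) 202.874ms=4/7b +202.874ms=4/7b
4) 405.748ms=8/7b +101.437ms=2/7b
5) 507.185ms=10/7b +202.874ms=4/7b
6) 710.059ms=2b +355.03ms=1b
7) 1065.089ms=3b +177.515ms=1/2b
8) 1242.604ms=7/2b +177.515ms=1/2b
Σ=4b of 4 (169bpm 2/4) — PASS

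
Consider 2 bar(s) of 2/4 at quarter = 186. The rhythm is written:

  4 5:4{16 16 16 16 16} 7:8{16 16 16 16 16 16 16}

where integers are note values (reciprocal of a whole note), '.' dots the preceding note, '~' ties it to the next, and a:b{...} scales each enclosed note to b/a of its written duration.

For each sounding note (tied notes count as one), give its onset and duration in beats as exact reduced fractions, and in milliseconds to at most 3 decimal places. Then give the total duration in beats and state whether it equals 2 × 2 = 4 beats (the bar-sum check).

1) 0.0ms=0b +322.581ms=1b
2) 322.581ms=1b +64.516ms=1/5b
3) 387.097ms=6/5b +64.516ms=1/5b
4) 451.613ms=7/5b +64.516ms=1/5b
5) 516.129ms=8/5b +64.516ms=1/5b
6) 580.645ms=9/5b +64.516ms=1/5b
7) 645.161ms=2b +92.166ms=2/7b
8) 737.327ms=16/7b +92.166ms=2/7b
9) 829.493ms=18/7b +92.166ms=2/7b
10) 921.659ms=20/7b +92.166ms=2/7b
11) 1013.825ms=22/7b +92.166ms=2/7b
12) 1105.991ms=24/7b +92.166ms=2/7b
13) 1198.157ms=26/7b +92.166ms=2/7b
Σ=4b of 4 (186bpm 2/4) — PASS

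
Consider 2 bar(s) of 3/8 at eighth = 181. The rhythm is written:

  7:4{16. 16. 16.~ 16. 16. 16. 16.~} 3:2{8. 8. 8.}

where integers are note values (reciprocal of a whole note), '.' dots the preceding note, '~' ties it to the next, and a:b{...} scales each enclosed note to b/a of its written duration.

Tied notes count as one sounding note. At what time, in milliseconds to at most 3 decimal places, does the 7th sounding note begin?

note 7 onset = 4b = 1325.967ms

1. 0.0ms @ 0 + 142.068ms (3/7)
2. 142.068ms @ 3/7 + 142.068ms (3/7)
3. 284.136ms @ 6/7 + 284.136ms (6/7)
4. 568.272ms @ 12/7 + 142.068ms (3/7)
5. 710.339ms @ 15/7 + 142.068ms (3/7)
6. 852.407ms @ 18/7 + 473.56ms (10/7)
7. 1325.967ms @ 4 + 331.492ms (1)
8. 1657.459ms @ 5 + 331.492ms (1)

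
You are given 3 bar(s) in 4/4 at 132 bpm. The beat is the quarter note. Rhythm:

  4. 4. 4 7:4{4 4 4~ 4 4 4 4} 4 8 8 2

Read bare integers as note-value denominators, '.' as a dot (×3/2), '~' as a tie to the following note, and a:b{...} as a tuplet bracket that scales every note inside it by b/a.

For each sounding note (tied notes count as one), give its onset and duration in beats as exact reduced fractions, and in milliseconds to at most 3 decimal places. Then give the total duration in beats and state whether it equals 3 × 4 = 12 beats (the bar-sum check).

1) 0.0ms=0b +681.818ms=3/2b
2) 681.818ms=3/2b +681.818ms=3/2b
3) 1363.636ms=3b +454.545ms=1b
4) 1818.182ms=4b +259.74ms=4/7b
5) 2077.922ms=32/7b +259.74ms=4/7b
6) 2337.662ms=36/7b +519.481ms=8/7b
7) 2857.143ms=44/7b +259.74ms=4/7b
8) 3116.883ms=48/7b +259.74ms=4/7b
9) 3376.623ms=52/7b +259.74ms=4/7b
10) 3636.364ms=8b +454.545ms=1b
11) 4090.909ms=9b +227.273ms=1/2b
12) 4318.182ms=19/2b +227.273ms=1/2b
13) 4545.455ms=10b +909.091ms=2b
Σ=12b of 12 (132bpm 4/4) — PASS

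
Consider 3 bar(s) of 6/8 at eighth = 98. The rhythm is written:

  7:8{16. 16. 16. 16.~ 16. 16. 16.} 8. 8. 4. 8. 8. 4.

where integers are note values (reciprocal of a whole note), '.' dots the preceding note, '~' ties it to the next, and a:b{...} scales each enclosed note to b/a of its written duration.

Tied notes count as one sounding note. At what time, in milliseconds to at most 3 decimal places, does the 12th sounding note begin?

1. 0.0ms @ 0 + 524.781ms (6/7)
2. 524.781ms @ 6/7 + 524.781ms (6/7)
3. 1049.563ms @ 12/7 + 524.781ms (6/7)
4. 1574.344ms @ 18/7 + 1049.563ms (12/7)
5. 2623.907ms @ 30/7 + 524.781ms (6/7)
6. 3148.688ms @ 36/7 + 524.781ms (6/7)
7. 3673.469ms @ 6 + 918.367ms (3/2)
8. 4591.837ms @ 15/2 + 918.367ms (3/2)
9. 5510.204ms @ 9 + 1836.735ms (3)
10. 7346.939ms @ 12 + 918.367ms (3/2)
11. 8265.306ms @ 27/2 + 918.367ms (3/2)
12. 9183.673ms @ 15 + 1836.735ms (3)

note 12 onset = 15b = 9183.673ms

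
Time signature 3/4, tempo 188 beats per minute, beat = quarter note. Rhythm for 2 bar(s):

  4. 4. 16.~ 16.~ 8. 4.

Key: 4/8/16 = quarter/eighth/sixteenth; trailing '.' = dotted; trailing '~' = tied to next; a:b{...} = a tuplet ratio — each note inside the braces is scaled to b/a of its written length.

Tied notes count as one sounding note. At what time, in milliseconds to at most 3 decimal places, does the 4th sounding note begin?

1. 0.0ms @ 0 + 478.723ms (3/2)
2. 478.723ms @ 3/2 + 478.723ms (3/2)
3. 957.447ms @ 3 + 478.723ms (3/2)
4. 1436.17ms @ 9/2 + 478.723ms (3/2)

note 4 onset = 9/2b = 1436.17ms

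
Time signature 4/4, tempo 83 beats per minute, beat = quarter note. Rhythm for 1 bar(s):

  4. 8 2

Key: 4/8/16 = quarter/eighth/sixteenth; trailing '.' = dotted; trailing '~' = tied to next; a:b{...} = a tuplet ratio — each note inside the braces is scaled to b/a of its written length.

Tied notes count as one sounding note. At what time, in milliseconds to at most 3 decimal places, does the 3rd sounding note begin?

1. 0.0ms @ 0 + 1084.337ms (3/2)
2. 1084.337ms @ 3/2 + 361.446ms (1/2)
3. 1445.783ms @ 2 + 1445.783ms (2)

note 3 onset = 2b = 1445.783ms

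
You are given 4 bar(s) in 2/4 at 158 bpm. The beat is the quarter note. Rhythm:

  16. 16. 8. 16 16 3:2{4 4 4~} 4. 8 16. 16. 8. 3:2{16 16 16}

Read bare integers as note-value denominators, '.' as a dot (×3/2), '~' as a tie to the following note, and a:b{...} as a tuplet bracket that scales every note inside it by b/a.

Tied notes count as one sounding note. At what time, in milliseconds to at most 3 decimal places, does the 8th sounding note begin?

note 8 onset = 10/3b = 1265.823ms

1. 0.0ms @ 0 + 142.405ms (3/8)
2. 142.405ms @ 3/8 + 142.405ms (3/8)
3. 284.81ms @ 3/4 + 284.81ms (3/4)
4. 569.62ms @ 3/2 + 94.937ms (1/4)
5. 664.557ms @ 7/4 + 94.937ms (1/4)
6. 759.494ms @ 2 + 253.165ms (2/3)
7. 1012.658ms @ 8/3 + 253.165ms (2/3)
8. 1265.823ms @ 10/3 + 822.785ms (13/6)
9. 2088.608ms @ 11/2 + 189.873ms (1/2)
10. 2278.481ms @ 6 + 142.405ms (3/8)
11. 2420.886ms @ 51/8 + 142.405ms (3/8)
12. 2563.291ms @ 27/4 + 284.81ms (3/4)
13. 2848.101ms @ 15/2 + 63.291ms (1/6)
14. 2911.392ms @ 23/3 + 63.291ms (1/6)
15. 2974.684ms @ 47/6 + 63.291ms (1/6)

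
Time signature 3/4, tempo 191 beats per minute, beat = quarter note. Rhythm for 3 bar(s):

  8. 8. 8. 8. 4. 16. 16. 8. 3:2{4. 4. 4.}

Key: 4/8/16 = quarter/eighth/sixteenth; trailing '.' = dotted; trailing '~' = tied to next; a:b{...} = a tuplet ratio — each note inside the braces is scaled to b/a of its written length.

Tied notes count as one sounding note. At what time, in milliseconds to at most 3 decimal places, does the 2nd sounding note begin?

1. 0.0ms @ 0 + 235.602ms (3/4)
2. 235.602ms @ 3/4 + 235.602ms (3/4)
3. 471.204ms @ 3/2 + 235.602ms (3/4)
4. 706.806ms @ 9/4 + 235.602ms (3/4)
5. 942.408ms @ 3 + 471.204ms (3/2)
6. 1413.613ms @ 9/2 + 117.801ms (3/8)
7. 1531.414ms @ 39/8 + 117.801ms (3/8)
8. 1649.215ms @ 21/4 + 235.602ms (3/4)
9. 1884.817ms @ 6 + 314.136ms (1)
10. 2198.953ms @ 7 + 314.136ms (1)
11. 2513.089ms @ 8 + 314.136ms (1)

note 2 onset = 3/4b = 235.602ms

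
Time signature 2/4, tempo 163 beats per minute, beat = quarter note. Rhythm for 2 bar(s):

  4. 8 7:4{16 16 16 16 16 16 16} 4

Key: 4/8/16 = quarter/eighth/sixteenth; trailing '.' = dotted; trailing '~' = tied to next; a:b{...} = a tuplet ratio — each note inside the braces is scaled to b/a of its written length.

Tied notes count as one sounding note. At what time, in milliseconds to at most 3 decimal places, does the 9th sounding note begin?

1. 0.0ms @ 0 + 552.147ms (3/2)
2. 552.147ms @ 3/2 + 184.049ms (1/2)
3. 736.196ms @ 2 + 52.585ms (1/7)
4. 788.782ms @ 15/7 + 52.585ms (1/7)
5. 841.367ms @ 16/7 + 52.585ms (1/7)
6. 893.953ms @ 17/7 + 52.585ms (1/7)
7. 946.538ms @ 18/7 + 52.585ms (1/7)
8. 999.124ms @ 19/7 + 52.585ms (1/7)
9. 1051.709ms @ 20/7 + 52.585ms (1/7)
10. 1104.294ms @ 3 + 368.098ms (1)

note 9 onset = 20/7b = 1051.709ms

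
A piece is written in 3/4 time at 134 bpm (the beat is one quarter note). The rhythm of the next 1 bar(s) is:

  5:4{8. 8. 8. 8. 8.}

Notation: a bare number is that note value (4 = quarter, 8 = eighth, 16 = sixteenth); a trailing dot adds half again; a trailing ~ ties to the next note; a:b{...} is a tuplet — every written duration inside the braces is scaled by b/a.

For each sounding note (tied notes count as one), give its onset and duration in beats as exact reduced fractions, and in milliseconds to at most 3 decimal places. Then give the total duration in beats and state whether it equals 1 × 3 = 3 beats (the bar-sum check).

1) 0.0ms=0b +268.657ms=3/5b
2) 268.657ms=3/5b +268.657ms=3/5b
3) 537.313ms=6/5b +268.657ms=3/5b
4) 805.97ms=9/5b +268.657ms=3/5b
5) 1074.627ms=12/5b +268.657ms=3/5b
Σ=3b of 3 (134bpm 3/4) — PASS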